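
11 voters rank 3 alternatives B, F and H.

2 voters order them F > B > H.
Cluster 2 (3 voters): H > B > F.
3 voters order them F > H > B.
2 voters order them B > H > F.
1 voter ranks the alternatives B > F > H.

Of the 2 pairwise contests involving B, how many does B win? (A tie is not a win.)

B against each rival (11 voters):
B vs F: B wins 6–5.
B vs H: 2+2+1 = 5 for B, 6 for H — H by 6–5.
B beats F; loses to H — 1 pairwise win.

1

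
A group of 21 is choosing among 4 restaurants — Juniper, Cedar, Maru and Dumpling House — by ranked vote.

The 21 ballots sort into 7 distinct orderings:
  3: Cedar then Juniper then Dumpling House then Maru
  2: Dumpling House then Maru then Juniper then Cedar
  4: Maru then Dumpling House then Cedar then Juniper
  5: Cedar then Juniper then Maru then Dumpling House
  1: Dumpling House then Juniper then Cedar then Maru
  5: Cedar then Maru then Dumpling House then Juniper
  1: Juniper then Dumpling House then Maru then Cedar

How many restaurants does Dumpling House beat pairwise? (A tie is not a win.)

1

Dumpling House against each rival (21 friends):
Dumpling House vs Juniper: 12 to 9, Dumpling House.
Dumpling House vs Cedar: Dumpling House preferred on 2+4+1+1 = 8 ballots; Cedar wins 13–8.
Dumpling House vs Maru: Maru wins 14–7.
Dumpling House beats Juniper; loses to Cedar, Maru — 1 pairwise win.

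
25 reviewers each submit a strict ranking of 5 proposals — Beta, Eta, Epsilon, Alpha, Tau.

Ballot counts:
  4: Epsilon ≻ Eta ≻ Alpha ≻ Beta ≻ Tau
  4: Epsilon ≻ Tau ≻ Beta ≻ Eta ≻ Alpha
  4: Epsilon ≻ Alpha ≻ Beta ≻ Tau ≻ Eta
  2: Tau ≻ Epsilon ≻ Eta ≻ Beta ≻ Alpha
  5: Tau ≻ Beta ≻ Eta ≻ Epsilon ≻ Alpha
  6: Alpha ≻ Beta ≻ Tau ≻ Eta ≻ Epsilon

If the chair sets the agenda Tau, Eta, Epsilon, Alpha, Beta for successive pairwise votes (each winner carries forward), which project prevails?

Round 1: Tau vs Eta — 21–4, Tau advances.
Round 2: Tau vs Epsilon — 13–12, Tau advances.
Round 3: Tau vs Alpha — 11–14, Alpha advances.
Round 4: Alpha vs Beta — 14–11, Alpha advances.
The agenda winner is Alpha.

Alpha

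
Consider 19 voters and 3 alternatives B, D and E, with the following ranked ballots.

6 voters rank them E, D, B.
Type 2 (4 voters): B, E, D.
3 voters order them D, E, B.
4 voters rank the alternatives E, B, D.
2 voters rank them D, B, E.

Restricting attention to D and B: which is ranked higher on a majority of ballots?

D

Ballots ranking D above B: 6 + 3 + 2 = 11.
Ballots ranking B above D: 19 − 11 = 8.
D wins the head-to-head 11–8.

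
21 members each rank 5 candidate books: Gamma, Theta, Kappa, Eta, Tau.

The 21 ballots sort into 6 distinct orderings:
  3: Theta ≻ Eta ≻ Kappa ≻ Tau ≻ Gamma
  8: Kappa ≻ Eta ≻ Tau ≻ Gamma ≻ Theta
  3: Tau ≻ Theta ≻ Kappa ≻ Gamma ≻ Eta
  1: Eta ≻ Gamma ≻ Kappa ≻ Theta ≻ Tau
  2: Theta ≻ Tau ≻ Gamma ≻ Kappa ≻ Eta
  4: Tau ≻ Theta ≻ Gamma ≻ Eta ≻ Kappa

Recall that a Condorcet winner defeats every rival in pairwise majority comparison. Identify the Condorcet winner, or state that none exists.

none

Check each pair by majority over 21 ballots:
Gamma vs Theta: Gamma preferred on 8+1 = 9 ballots; Theta wins 12–9.
Gamma vs Kappa: 7 to 14, Kappa.
Gamma vs Eta: Gamma preferred on 3+2+4 = 9 ballots; Eta wins 12–9.
Gamma vs Tau: Gamma is ranked higher on 1 ballot, Tau on 20. Tau wins 20–1.
Theta vs Kappa: Theta is ranked higher on 3+3+2+4 = 12 ballots, Kappa on 9. Theta wins 12–9.
Theta vs Eta: Theta preferred on 3+3+2+4 = 12 ballots; Theta wins 12–9.
Theta vs Tau: Theta preferred on 3+1+2 = 6 ballots; Tau wins 15–6.
Kappa vs Eta: Kappa is ranked higher on 8+3+2 = 13 ballots, Eta on 8. Kappa wins 13–8.
Kappa vs Tau: 12 to 9, Kappa.
Eta vs Tau: Eta is ranked higher on 3+8+1 = 12 ballots, Tau on 9. Eta wins 12–9.
No book is unbeaten: Gamma loses to Theta; Theta loses to Tau; Kappa loses to Theta; Eta loses to Theta; Tau loses to Kappa. In particular Theta > Kappa > Tau > Theta is a majority cycle — no Condorcet winner exists.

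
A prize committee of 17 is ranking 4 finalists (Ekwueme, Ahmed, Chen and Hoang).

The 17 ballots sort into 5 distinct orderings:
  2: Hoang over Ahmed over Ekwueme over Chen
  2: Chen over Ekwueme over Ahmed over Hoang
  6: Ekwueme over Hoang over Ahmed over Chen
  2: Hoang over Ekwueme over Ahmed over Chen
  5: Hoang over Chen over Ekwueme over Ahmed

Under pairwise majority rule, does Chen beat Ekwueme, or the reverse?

Ballots ranking Chen above Ekwueme: 2 + 5 = 7.
Ballots ranking Ekwueme above Chen: 17 − 7 = 10.
Ekwueme wins the head-to-head 10–7.

Ekwueme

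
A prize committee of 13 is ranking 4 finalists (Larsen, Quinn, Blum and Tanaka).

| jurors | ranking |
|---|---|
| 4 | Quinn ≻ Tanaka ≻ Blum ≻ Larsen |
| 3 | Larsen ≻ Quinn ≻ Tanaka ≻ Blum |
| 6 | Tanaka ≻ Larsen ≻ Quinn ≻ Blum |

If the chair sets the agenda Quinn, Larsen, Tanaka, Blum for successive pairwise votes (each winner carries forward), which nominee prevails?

Round 1: Quinn vs Larsen — 4–9, Larsen advances.
Round 2: Larsen vs Tanaka — 3–10, Tanaka advances.
Round 3: Tanaka vs Blum — 13–0, Tanaka advances.
Tanaka survives the agenda.

Tanaka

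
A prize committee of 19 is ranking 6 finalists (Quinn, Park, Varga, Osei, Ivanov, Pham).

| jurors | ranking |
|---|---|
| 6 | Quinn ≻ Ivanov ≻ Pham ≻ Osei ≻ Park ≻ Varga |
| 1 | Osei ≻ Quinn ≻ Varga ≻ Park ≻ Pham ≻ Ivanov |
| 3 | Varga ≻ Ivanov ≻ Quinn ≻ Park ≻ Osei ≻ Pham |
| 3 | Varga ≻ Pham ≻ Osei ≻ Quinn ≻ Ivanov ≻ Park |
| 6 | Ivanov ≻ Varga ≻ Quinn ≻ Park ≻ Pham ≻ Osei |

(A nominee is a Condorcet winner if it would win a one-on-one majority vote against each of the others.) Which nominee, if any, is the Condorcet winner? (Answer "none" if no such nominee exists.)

Pairwise majorities:
Quinn vs Park: 6+1+3+3+6 = 19 for Quinn, 0 for Park — Quinn by 19–0.
Quinn vs Varga: Quinn preferred on 6+1 = 7 ballots; Varga wins 12–7.
Quinn vs Osei: 6+3+6 = 15 for Quinn, 4 for Osei — Quinn by 15–4.
Quinn vs Ivanov: Quinn is ranked higher on 6+1+3 = 10 ballots, Ivanov on 9. Quinn wins 10–9.
Quinn vs Pham: 16 to 3, Quinn.
Park vs Varga: Park is ranked higher on 6 ballots, Varga on 13. Varga wins 13–6.
Park vs Osei: 3+6 = 9 for Park, 10 for Osei — Osei by 10–9.
Park vs Ivanov: Park preferred on 1 ballot; Ivanov wins 18–1.
Park vs Pham: 1+3+6 = 10 for Park, 9 for Pham — Park by 10–9.
Varga vs Osei: 12 to 7, Varga.
Varga vs Ivanov: 7 to 12, Ivanov.
Varga vs Pham: 1+3+3+6 = 13 for Varga, 6 for Pham — Varga by 13–6.
Osei vs Ivanov: Osei preferred on 1+3 = 4 ballots; Ivanov wins 15–4.
Osei vs Pham: Osei is ranked higher on 1+3 = 4 ballots, Pham on 15. Pham wins 15–4.
Ivanov vs Pham: 15 to 4, Ivanov.
Each nominee drops at least one matchup (Quinn loses to Varga; Park loses to Quinn; Varga loses to Ivanov; Osei loses to Quinn; Ivanov loses to Quinn; Pham loses to Quinn); the cycle Quinn > Ivanov > Varga > Quinn rules out a Condorcet winner.

none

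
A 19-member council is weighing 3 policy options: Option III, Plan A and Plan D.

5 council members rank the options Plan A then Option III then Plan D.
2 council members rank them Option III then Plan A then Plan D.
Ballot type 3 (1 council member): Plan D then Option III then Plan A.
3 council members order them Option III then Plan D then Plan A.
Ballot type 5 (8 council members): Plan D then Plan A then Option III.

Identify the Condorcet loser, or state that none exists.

none

Pairwise majorities:
Option III vs Plan A: 2+1+3 = 6 for Option III, 13 for Plan A — Plan A by 13–6.
Option III vs Plan D: Option III preferred on 5+2+3 = 10 ballots; Option III wins 10–9.
Plan A vs Plan D: Plan D wins 12–7.
Every option wins at least one matchup (Option III beats Plan D; Plan A beats Option III; Plan D beats Plan A), so there is no Condorcet loser.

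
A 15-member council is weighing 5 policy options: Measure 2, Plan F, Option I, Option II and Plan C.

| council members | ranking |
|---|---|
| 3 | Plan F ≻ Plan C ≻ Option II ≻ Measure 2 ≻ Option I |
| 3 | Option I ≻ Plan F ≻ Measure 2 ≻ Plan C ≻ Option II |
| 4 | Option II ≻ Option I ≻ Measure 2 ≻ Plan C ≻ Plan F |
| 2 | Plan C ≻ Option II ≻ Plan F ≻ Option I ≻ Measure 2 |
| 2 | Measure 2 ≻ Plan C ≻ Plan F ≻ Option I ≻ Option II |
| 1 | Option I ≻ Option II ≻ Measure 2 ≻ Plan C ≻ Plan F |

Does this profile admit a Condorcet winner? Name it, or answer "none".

none

Pairwise majorities:
Measure 2 vs Plan F: 4+2+1 = 7 for Measure 2, 8 for Plan F — Plan F by 8–7.
Measure 2 vs Option I: Option I wins 10–5.
Measure 2 vs Option II: Option II, 10–5.
Measure 2 vs Plan C: Measure 2 is ranked higher on 3+4+2+1 = 10 ballots, Plan C on 5. Measure 2 wins 10–5.
Plan F vs Option I: Plan F preferred on 3+2+2 = 7 ballots; Option I wins 8–7.
Plan F vs Option II: Plan F wins 8–7.
Plan F vs Plan C: 3+3 = 6 for Plan F, 9 for Plan C — Plan C by 9–6.
Option I vs Option II: Option I is ranked higher on 3+2+1 = 6 ballots, Option II on 9. Option II wins 9–6.
Option I vs Plan C: 8 to 7, Option I.
Option II vs Plan C: 5 to 10, Plan C.
Every option loses at least once (Measure 2 loses to Plan F; Plan F loses to Option I; Option I loses to Option II; Option II loses to Plan F; Plan C loses to Measure 2). The majority relation contains the cycle Measure 2 → Plan C → Plan F → Measure 2, so there is no Condorcet winner.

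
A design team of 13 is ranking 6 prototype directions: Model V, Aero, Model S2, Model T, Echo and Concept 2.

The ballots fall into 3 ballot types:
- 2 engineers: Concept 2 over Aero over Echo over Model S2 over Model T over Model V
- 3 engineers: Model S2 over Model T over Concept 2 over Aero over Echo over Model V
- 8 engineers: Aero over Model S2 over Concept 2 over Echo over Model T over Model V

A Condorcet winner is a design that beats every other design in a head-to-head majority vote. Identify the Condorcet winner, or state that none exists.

Head-to-head results (13 engineers):
Model V vs Aero: Aero wins 13–0.
Model V–Model S2: Model S2 13–0.
Model V vs Model T: Model T wins 13–0.
Model V vs Echo: Echo wins 13–0.
Model V vs Concept 2: Concept 2 wins 13–0.
Aero–Model S2: Aero 10–3.
Aero vs Model T: Aero, 10–3.
Aero vs Echo: Aero, 13–0.
Aero vs Concept 2: Aero, 8–5.
Model S2 vs Model T: Model S2, 13–0.
Model S2 vs Echo: Model S2 wins 11–2.
Model S2 vs Concept 2: Model S2 wins 11–2.
Model T–Echo: Echo 10–3.
Model T–Concept 2: Concept 2 10–3.
Echo vs Concept 2: Concept 2, 13–0.
Aero beats each of Model V, Model S2, Model T, Echo, Concept 2 — Aero is the Condorcet winner.

Aero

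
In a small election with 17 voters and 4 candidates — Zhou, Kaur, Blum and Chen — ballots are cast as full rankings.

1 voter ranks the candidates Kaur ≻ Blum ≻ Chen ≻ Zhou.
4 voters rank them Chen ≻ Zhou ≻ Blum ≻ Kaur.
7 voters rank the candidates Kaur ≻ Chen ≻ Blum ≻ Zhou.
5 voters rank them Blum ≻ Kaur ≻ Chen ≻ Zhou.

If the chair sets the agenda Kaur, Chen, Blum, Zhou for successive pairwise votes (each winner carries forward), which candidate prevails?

Blum

Round 1: Kaur vs Chen — 13–4, Kaur advances.
Round 2: Kaur vs Blum — 8–9, Blum advances.
Round 3: Blum vs Zhou — 13–4, Blum advances.
The agenda winner is Blum.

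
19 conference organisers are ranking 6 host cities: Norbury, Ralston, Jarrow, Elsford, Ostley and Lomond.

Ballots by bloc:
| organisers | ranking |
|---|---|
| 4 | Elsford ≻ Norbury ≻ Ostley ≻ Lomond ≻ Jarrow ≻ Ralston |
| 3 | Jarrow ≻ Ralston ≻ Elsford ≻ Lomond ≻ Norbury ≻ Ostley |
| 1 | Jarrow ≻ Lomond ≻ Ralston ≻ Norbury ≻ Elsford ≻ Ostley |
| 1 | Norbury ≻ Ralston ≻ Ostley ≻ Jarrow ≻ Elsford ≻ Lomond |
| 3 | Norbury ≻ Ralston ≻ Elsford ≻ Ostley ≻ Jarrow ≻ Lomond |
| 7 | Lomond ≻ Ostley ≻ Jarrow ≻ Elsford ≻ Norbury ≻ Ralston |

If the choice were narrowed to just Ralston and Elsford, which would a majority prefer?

Elsford

Ballots ranking Ralston above Elsford: 3 + 1 + 1 + 3 = 8.
Ballots ranking Elsford above Ralston: 19 − 8 = 11.
Elsford wins the head-to-head 11–8.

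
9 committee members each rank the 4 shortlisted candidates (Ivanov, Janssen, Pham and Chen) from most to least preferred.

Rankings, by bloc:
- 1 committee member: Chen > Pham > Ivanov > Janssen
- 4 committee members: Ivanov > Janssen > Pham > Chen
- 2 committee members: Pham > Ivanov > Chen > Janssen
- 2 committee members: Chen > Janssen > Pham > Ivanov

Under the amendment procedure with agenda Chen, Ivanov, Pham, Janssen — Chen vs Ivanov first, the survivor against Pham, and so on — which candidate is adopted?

Round 1: Chen vs Ivanov — 3–6, Ivanov advances.
Round 2: Ivanov vs Pham — 4–5, Pham advances.
Round 3: Pham vs Janssen — 3–6, Janssen advances.
Janssen survives the agenda.

Janssen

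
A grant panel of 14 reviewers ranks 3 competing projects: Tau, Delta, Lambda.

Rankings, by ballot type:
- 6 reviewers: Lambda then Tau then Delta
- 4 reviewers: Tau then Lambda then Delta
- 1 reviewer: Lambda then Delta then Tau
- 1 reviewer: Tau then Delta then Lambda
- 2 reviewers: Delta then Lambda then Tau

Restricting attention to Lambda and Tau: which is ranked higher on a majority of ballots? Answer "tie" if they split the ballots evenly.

Ballots ranking Lambda above Tau: 6 + 1 + 2 = 9.
Ballots ranking Tau above Lambda: 14 − 9 = 5.
Lambda wins the head-to-head 9–5.

Lambda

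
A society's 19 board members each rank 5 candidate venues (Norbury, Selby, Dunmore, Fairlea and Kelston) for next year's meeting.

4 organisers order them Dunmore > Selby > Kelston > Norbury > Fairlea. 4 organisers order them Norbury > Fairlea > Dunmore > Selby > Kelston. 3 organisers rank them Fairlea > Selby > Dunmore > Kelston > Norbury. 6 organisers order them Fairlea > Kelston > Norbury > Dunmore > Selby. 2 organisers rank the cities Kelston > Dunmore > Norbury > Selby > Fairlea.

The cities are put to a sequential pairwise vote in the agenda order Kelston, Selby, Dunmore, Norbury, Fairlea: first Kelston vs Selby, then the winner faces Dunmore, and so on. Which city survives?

Norbury

Round 1: Kelston vs Selby — 8–11, Selby advances.
Round 2: Selby vs Dunmore — 3–16, Dunmore advances.
Round 3: Dunmore vs Norbury — 9–10, Norbury advances.
Round 4: Norbury vs Fairlea — 10–9, Norbury advances.
The agenda winner is Norbury.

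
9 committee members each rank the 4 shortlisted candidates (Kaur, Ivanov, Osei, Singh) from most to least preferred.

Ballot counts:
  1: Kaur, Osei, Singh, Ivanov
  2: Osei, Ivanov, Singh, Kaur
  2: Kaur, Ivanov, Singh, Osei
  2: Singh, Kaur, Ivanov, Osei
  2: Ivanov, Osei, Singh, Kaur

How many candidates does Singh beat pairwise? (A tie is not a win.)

1

Singh against each rival (9 committee members):
Singh vs Kaur: Singh, 6–3.
Singh vs Ivanov: Ivanov wins 6–3.
Singh vs Osei: Osei, 5–4.
Singh beats Kaur; loses to Ivanov, Osei — 1 pairwise win.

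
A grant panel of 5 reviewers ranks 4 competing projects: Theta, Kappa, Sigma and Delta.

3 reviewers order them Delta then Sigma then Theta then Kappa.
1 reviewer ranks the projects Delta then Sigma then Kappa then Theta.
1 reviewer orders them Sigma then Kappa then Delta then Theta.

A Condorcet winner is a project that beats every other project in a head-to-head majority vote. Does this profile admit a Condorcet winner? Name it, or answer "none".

Check each pair by majority over 5 ballots:
Theta vs Kappa: 3 to 2, Theta.
Theta vs Sigma: 0 to 5, Sigma.
Theta vs Delta: Theta is ranked higher on 0 ballots, Delta on 5. Delta wins 5–0.
Kappa vs Sigma: Kappa preferred on 0 ballots; Sigma wins 5–0.
Kappa vs Delta: Kappa preferred on 1 ballot; Delta wins 4–1.
Sigma vs Delta: Sigma preferred on 1 ballot; Delta wins 4–1.
Only Delta has no losses; Delta is the Condorcet winner.

Delta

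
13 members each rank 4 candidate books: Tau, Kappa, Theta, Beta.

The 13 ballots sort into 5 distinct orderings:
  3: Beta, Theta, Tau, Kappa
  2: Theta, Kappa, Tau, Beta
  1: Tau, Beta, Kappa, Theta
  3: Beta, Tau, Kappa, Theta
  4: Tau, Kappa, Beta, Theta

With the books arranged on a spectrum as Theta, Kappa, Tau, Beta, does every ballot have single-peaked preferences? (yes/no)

no

Axis positions: Theta=1, Kappa=2, Tau=3, Beta=4.
Cluster 1: ranking walks positions 4-1-3-2; Theta is ranked above Tau even though Tau lies between Theta and the peak Beta on the axis — preferences dip and rise again. Not single-peaked.
Cluster 2 (peak Theta at position 1): ranking walks positions 1-2-3-4, expanding outward from the peak — single-peaked.
Cluster 3 (peak Tau at position 3): ranking walks positions 3-4-2-1, expanding outward from the peak — single-peaked.
Cluster 4 (peak Beta at position 4): ranking walks positions 4-3-2-1, expanding outward from the peak — single-peaked.
Cluster 5 (peak Tau at position 3): ranking walks positions 3-2-4-1, expanding outward from the peak — single-peaked.
Cluster 1 violates single-peakedness, so the profile is not single-peaked on this axis.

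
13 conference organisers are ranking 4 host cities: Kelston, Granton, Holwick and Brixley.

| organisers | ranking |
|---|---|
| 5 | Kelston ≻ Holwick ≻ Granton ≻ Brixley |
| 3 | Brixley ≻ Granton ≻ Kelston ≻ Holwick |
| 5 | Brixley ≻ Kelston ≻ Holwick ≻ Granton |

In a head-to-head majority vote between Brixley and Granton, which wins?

Brixley

Ballots ranking Brixley above Granton: 3 + 5 = 8.
Ballots ranking Granton above Brixley: 13 − 8 = 5.
Brixley wins the head-to-head 8–5.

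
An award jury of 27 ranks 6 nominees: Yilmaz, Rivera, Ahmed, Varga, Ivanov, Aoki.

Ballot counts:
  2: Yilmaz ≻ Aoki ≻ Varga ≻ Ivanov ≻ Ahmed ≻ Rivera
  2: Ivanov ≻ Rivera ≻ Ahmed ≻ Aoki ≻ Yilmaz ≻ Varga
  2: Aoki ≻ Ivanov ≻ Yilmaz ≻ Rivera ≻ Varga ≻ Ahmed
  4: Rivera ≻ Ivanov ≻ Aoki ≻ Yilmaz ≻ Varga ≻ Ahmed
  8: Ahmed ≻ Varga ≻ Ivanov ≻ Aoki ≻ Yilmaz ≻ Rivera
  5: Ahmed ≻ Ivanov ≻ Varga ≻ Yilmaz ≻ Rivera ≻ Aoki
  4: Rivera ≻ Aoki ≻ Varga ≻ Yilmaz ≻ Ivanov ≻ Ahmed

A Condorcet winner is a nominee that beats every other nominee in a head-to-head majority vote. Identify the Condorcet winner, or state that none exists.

Pairwise majorities:
Yilmaz–Rivera: Yilmaz 17–10.
Yilmaz vs Ahmed: Ahmed, 15–12.
Yilmaz vs Varga: Varga, 17–10.
Yilmaz–Ivanov: Ivanov 21–6.
Yilmaz–Aoki: Aoki 20–7.
Rivera vs Ahmed: Ahmed, 15–12.
Rivera vs Varga: Varga wins 15–12.
Rivera vs Ivanov: Ivanov wins 19–8.
Rivera vs Aoki: Rivera, 15–12.
Ahmed vs Varga: Ahmed wins 15–12.
Ahmed vs Ivanov: Ivanov wins 14–13.
Ahmed–Aoki: Ahmed 15–12.
Varga vs Ivanov: Varga wins 14–13.
Varga vs Aoki: Aoki wins 14–13.
Ivanov vs Aoki: Ivanov wins 19–8.
No nominee is unbeaten: Yilmaz loses to Ahmed; Rivera loses to Yilmaz; Ahmed loses to Ivanov; Varga loses to Ahmed; Ivanov loses to Varga; Aoki loses to Rivera. In particular Yilmaz > Rivera > Aoki > Yilmaz is a majority cycle — no Condorcet winner exists.

none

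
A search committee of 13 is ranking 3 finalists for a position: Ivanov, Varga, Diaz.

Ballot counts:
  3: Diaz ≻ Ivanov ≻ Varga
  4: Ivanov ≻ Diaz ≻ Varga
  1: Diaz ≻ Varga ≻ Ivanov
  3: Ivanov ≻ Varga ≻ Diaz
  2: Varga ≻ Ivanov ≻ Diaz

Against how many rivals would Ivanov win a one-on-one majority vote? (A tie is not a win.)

2

Ivanov against each rival (13 committee members):
Ivanov vs Varga: Ivanov, 10–3.
Ivanov vs Diaz: Ivanov wins 9–4.
Ivanov beats Varga, Diaz — 2 pairwise wins.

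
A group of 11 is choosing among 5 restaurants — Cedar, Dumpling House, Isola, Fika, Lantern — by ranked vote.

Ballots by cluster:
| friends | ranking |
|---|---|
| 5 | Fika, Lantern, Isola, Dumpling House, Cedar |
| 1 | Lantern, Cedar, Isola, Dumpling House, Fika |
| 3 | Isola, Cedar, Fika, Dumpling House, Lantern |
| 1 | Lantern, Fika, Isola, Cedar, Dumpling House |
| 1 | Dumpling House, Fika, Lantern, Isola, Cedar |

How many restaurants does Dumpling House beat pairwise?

Dumpling House against each rival (11 friends):
Dumpling House vs Cedar: Dumpling House preferred on 5+1 = 6 ballots; Dumpling House wins 6–5.
Dumpling House vs Isola: 1 to 10, Isola.
Dumpling House vs Fika: Dumpling House is ranked higher on 1+1 = 2 ballots, Fika on 9. Fika wins 9–2.
Dumpling House–Lantern: Lantern 7–4.
Dumpling House beats Cedar; loses to Isola, Fika, Lantern — 1 pairwise win.

1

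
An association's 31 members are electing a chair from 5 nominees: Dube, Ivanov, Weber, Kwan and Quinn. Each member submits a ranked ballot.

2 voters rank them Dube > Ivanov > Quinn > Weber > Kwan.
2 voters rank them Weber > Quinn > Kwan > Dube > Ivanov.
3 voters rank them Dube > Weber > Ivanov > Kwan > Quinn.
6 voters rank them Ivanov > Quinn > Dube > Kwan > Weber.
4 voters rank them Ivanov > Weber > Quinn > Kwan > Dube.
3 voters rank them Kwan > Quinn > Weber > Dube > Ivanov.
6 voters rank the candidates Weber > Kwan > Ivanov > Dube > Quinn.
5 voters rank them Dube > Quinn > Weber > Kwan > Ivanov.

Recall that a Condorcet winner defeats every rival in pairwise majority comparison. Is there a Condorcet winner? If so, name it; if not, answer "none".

Check each pair by majority over 31 ballots:
Dube vs Ivanov: Dube is ranked higher on 2+2+3+3+5 = 15 ballots, Ivanov on 16. Ivanov wins 16–15.
Dube vs Weber: 16 to 15, Dube.
Dube vs Kwan: Dube preferred on 2+3+6+5 = 16 ballots; Dube wins 16–15.
Dube vs Quinn: 2+3+6+5 = 16 for Dube, 15 for Quinn — Dube by 16–15.
Ivanov vs Weber: 2+6+4 = 12 for Ivanov, 19 for Weber — Weber by 19–12.
Ivanov vs Kwan: 2+3+6+4 = 15 for Ivanov, 16 for Kwan — Kwan by 16–15.
Ivanov vs Quinn: 2+3+6+4+6 = 21 for Ivanov, 10 for Quinn — Ivanov by 21–10.
Weber vs Kwan: Weber preferred on 2+2+3+4+6+5 = 22 ballots; Weber wins 22–9.
Weber vs Quinn: 15 to 16, Quinn.
Kwan vs Quinn: 12 to 19, Quinn.
Every candidate loses at least once (Dube loses to Ivanov; Ivanov loses to Weber; Weber loses to Dube; Kwan loses to Dube; Quinn loses to Dube). The majority relation contains the cycle Dube > Weber > Ivanov > Dube, so there is no Condorcet winner.

none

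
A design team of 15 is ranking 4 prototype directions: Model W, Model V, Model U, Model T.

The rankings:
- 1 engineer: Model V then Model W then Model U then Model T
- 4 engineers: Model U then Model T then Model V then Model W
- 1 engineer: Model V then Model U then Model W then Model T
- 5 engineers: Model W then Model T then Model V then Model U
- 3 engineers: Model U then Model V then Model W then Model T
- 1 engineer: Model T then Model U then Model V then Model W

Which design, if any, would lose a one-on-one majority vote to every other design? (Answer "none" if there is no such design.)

none

Head-to-head results (15 engineers):
Model W–Model V: Model V 10–5.
Model W vs Model U: 6 to 9, Model U.
Model W vs Model T: 10 to 5, Model W.
Model V vs Model U: Model V is ranked higher on 1+1+5 = 7 ballots, Model U on 8. Model U wins 8–7.
Model V vs Model T: Model V is ranked higher on 1+1+3 = 5 ballots, Model T on 10. Model T wins 10–5.
Model U–Model T: Model U 9–6.
Every design wins at least one matchup (Model W beats Model T; Model V beats Model W; Model U beats Model W; Model T beats Model V), so there is no Condorcet loser.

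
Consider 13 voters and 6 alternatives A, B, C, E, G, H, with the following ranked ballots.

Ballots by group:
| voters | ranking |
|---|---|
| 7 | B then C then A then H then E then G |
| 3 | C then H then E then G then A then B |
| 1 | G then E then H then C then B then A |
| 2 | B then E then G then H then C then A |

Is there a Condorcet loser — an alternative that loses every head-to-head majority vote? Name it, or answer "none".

Pairwise majorities:
A–B: B 10–3.
A–C: C 13–0.
A vs E: A, 7–6.
A vs G: 7 for A, 6 for G — A by 7–6.
A vs H: A, 7–6.
B–C: B 9–4.
B vs E: B, 9–4.
B vs G: 9 to 4, B.
B vs H: B wins 9–4.
C vs E: 7+3 = 10 for C, 3 for E — C by 10–3.
C vs G: C, 10–3.
C vs H: C wins 10–3.
E vs G: 12 to 1, E.
E vs H: H, 10–3.
G vs H: G preferred on 1+2 = 3 ballots; H wins 10–3.
Only G has no wins; G is the Condorcet loser.

G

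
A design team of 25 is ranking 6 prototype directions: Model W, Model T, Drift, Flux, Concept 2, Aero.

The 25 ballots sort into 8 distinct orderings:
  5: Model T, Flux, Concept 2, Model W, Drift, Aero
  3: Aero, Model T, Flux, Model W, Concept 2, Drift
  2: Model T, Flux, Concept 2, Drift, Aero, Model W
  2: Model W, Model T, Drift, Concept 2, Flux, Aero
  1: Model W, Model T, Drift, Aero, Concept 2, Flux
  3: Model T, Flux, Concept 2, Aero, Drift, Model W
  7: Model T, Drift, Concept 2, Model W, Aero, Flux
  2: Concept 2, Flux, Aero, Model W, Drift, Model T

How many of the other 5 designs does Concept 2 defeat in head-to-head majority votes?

3

Concept 2 against each rival (25 engineers):
Concept 2 vs Model W: 19 to 6, Concept 2.
Concept 2 vs Model T: Model T, 23–2.
Concept 2–Drift: Concept 2 15–10.
Concept 2 vs Flux: Flux wins 13–12.
Concept 2 vs Aero: 21 to 4, Concept 2.
Concept 2 beats Model W, Drift, Aero; loses to Model T, Flux — 3 pairwise wins.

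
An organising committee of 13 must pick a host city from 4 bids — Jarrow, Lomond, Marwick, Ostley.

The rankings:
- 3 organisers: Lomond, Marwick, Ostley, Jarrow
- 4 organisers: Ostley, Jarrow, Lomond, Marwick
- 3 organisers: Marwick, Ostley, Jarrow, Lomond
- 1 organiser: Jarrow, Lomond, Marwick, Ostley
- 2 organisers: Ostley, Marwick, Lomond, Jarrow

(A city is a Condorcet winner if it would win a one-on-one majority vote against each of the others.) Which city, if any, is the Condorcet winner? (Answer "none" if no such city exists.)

none

Pairwise majorities:
Jarrow vs Lomond: 8 to 5, Jarrow.
Jarrow vs Marwick: Jarrow preferred on 4+1 = 5 ballots; Marwick wins 8–5.
Jarrow vs Ostley: Jarrow preferred on 1 ballot; Ostley wins 12–1.
Lomond vs Marwick: Lomond, 8–5.
Lomond vs Ostley: 3+1 = 4 for Lomond, 9 for Ostley — Ostley by 9–4.
Marwick–Ostley: Marwick 7–6.
No city is unbeaten: Jarrow loses to Marwick; Lomond loses to Jarrow; Marwick loses to Lomond; Ostley loses to Marwick. In particular Jarrow → Lomond → Marwick → Jarrow is a majority cycle — no Condorcet winner exists.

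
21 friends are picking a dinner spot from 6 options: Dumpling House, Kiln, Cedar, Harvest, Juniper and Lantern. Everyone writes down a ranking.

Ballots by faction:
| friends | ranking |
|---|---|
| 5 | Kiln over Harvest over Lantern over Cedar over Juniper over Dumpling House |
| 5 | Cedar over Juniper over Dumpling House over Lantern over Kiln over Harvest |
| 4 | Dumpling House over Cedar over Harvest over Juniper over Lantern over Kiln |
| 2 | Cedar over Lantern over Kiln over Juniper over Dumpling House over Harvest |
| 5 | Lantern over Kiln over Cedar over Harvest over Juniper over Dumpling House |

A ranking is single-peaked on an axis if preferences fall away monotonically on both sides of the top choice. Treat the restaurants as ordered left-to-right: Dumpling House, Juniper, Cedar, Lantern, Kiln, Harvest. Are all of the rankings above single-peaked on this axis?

Axis positions: Dumpling House=1, Juniper=2, Cedar=3, Lantern=4, Kiln=5, Harvest=6.
Faction 1 (peak Kiln at position 5): ranking walks positions 5-6-4-3-2-1, expanding outward from the peak — single-peaked.
Faction 2 (peak Cedar at position 3): ranking walks positions 3-2-1-4-5-6, expanding outward from the peak — single-peaked.
Faction 3: ranking walks positions 1-3-6-2-4-5; Cedar is ranked above Juniper even though Juniper lies between Cedar and the peak Dumpling House on the axis — preferences dip and rise again. Not single-peaked.
Faction 4 (peak Cedar at position 3): ranking walks positions 3-4-5-2-1-6, expanding outward from the peak — single-peaked.
Faction 5 (peak Lantern at position 4): ranking walks positions 4-5-3-6-2-1, expanding outward from the peak — single-peaked.
Faction 3 violates single-peakedness, so the profile is not single-peaked on this axis.

no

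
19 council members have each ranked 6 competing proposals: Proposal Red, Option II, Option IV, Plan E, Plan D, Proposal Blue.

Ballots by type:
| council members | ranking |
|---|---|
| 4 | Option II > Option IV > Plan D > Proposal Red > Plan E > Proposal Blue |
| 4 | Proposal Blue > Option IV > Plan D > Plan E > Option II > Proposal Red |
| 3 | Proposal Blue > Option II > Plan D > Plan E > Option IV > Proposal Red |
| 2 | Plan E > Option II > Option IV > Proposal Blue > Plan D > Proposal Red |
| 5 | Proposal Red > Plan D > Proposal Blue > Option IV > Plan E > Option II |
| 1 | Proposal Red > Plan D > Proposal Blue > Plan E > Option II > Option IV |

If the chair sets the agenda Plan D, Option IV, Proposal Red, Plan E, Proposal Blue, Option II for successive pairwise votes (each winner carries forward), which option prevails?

Proposal Blue

Round 1: Plan D vs Option IV — 9–10, Option IV advances.
Round 2: Option IV vs Proposal Red — 13–6, Option IV advances.
Round 3: Option IV vs Plan E — 13–6, Option IV advances.
Round 4: Option IV vs Proposal Blue — 6–13, Proposal Blue advances.
Round 5: Proposal Blue vs Option II — 13–6, Proposal Blue advances.
The agenda winner is Proposal Blue.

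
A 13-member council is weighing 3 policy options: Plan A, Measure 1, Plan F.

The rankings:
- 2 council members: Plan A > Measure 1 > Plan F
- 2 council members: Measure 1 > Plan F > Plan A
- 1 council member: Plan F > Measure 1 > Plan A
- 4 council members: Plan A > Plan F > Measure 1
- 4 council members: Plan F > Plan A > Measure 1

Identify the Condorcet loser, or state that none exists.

Head-to-head results (13 council members):
Plan A vs Measure 1: Plan A, 10–3.
Plan A vs Plan F: Plan A is ranked higher on 2+4 = 6 ballots, Plan F on 7. Plan F wins 7–6.
Measure 1 vs Plan F: Plan F wins 9–4.
Measure 1 loses to every other option — it is the Condorcet loser.

Measure 1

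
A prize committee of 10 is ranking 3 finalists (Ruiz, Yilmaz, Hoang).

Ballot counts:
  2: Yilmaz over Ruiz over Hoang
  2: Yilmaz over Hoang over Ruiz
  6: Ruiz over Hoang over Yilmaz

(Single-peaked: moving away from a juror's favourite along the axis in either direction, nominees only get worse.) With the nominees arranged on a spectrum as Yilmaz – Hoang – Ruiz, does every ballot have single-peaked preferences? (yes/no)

Axis positions: Yilmaz=1, Hoang=2, Ruiz=3.
Group 1: ranking walks positions 1-3-2; Ruiz is ranked above Hoang even though Hoang lies between Ruiz and the peak Yilmaz on the axis — preferences dip and rise again. Not single-peaked.
Group 2 (peak Yilmaz at position 1): ranking walks positions 1-2-3, expanding outward from the peak — single-peaked.
Group 3 (peak Ruiz at position 3): ranking walks positions 3-2-1, expanding outward from the peak — single-peaked.
Group 1 violates single-peakedness, so the profile is not single-peaked on this axis.

no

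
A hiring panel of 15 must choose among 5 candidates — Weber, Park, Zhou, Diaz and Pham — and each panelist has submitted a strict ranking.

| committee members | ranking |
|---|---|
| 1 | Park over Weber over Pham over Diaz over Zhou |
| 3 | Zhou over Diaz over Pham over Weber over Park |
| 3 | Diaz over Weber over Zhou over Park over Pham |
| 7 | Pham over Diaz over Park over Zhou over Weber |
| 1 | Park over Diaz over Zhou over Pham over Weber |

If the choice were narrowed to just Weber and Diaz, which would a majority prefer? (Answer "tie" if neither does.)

Ballots ranking Weber above Diaz: 1.
Ballots ranking Diaz above Weber: 15 − 1 = 14.
Diaz wins the head-to-head 14–1.

Diaz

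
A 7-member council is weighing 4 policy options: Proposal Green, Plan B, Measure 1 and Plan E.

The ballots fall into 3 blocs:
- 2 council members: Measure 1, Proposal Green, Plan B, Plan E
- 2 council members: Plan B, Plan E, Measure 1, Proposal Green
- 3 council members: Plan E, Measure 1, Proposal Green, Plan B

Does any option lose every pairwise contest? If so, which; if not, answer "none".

none

Head-to-head results (7 council members):
Proposal Green vs Plan B: Proposal Green preferred on 2+3 = 5 ballots; Proposal Green wins 5–2.
Proposal Green vs Measure 1: 0 for Proposal Green, 7 for Measure 1 — Measure 1 by 7–0.
Proposal Green vs Plan E: Proposal Green preferred on 2 ballots; Plan E wins 5–2.
Plan B vs Measure 1: Measure 1, 5–2.
Plan B vs Plan E: 2+2 = 4 for Plan B, 3 for Plan E — Plan B by 4–3.
Measure 1 vs Plan E: Plan E wins 5–2.
Every option wins at least one matchup (Proposal Green beats Plan B; Plan B beats Plan E; Measure 1 beats Proposal Green; Plan E beats Proposal Green), so there is no Condorcet loser.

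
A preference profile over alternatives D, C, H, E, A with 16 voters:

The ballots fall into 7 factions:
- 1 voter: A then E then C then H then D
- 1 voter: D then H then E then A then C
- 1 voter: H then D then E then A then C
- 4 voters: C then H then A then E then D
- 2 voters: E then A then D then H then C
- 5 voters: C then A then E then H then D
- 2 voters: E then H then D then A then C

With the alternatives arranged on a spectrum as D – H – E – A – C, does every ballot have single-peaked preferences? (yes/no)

Axis positions: D=1, H=2, E=3, A=4, C=5.
Faction 1 (peak A at position 4): ranking walks positions 4-3-5-2-1, expanding outward from the peak — single-peaked.
Faction 2 (peak D at position 1): ranking walks positions 1-2-3-4-5, expanding outward from the peak — single-peaked.
Faction 3 (peak H at position 2): ranking walks positions 2-1-3-4-5, expanding outward from the peak — single-peaked.
Faction 4: ranking walks positions 5-2-4-3-1; H is ranked above A even though A lies between H and the peak C on the axis — preferences dip and rise again. Not single-peaked.
Faction 5: ranking walks positions 3-4-1-2-5; D is ranked above H even though H lies between D and the peak E on the axis — preferences dip and rise again. Not single-peaked.
Faction 6 (peak C at position 5): ranking walks positions 5-4-3-2-1, expanding outward from the peak — single-peaked.
Faction 7 (peak E at position 3): ranking walks positions 3-2-1-4-5, expanding outward from the peak — single-peaked.
Faction 4 violates single-peakedness, so the profile is not single-peaked on this axis.

no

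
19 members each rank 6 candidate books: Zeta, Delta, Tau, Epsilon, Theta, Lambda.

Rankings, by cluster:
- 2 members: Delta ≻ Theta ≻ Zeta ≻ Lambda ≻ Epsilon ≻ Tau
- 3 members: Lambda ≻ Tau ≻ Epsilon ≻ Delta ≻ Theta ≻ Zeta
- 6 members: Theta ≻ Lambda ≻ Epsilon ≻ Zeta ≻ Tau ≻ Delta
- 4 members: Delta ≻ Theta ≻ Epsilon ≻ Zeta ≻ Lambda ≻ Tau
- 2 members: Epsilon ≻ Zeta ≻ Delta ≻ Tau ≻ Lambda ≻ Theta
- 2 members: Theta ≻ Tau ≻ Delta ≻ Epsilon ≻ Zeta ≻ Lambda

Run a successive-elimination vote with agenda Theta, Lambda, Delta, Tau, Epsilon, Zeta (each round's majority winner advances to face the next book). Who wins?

Round 1: Theta vs Lambda — 14–5, Theta advances.
Round 2: Theta vs Delta — 8–11, Delta advances.
Round 3: Delta vs Tau — 8–11, Tau advances.
Round 4: Tau vs Epsilon — 5–14, Epsilon advances.
Round 5: Epsilon vs Zeta — 17–2, Epsilon advances.
The agenda winner is Epsilon.

Epsilon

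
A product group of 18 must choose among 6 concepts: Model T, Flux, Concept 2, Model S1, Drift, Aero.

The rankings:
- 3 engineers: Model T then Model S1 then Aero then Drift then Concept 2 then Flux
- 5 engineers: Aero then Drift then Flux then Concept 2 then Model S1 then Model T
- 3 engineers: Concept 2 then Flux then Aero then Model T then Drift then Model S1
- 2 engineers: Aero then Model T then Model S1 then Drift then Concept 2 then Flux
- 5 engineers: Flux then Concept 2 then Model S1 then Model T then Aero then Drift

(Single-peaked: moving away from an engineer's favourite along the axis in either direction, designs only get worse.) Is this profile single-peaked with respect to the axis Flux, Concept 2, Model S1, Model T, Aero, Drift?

Axis positions: Flux=1, Concept 2=2, Model S1=3, Model T=4, Aero=5, Drift=6.
Ballot type 1 (peak Model T at position 4): ranking walks positions 4-3-5-6-2-1, expanding outward from the peak — single-peaked.
Ballot type 2: ranking walks positions 5-6-1-2-3-4; Flux is ranked above Model T even though Model T lies between Flux and the peak Aero on the axis — preferences dip and rise again. Not single-peaked.
Ballot type 3: ranking walks positions 2-1-5-4-6-3; Aero is ranked above Model S1 even though Model S1 lies between Aero and the peak Concept 2 on the axis — preferences dip and rise again. Not single-peaked.
Ballot type 4 (peak Aero at position 5): ranking walks positions 5-4-3-6-2-1, expanding outward from the peak — single-peaked.
Ballot type 5 (peak Flux at position 1): ranking walks positions 1-2-3-4-5-6, expanding outward from the peak — single-peaked.
Ballot type 2 violates single-peakedness, so the profile is not single-peaked on this axis.

no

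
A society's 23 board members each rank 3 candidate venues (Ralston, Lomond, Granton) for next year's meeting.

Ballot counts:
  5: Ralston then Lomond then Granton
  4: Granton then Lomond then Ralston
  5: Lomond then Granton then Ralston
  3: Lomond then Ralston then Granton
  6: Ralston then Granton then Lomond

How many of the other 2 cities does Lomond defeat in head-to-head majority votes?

2

Lomond against each rival (23 organisers):
Lomond vs Ralston: Lomond, 12–11.
Lomond vs Granton: 5+5+3 = 13 for Lomond, 10 for Granton — Lomond by 13–10.
Lomond beats Ralston, Granton — 2 pairwise wins.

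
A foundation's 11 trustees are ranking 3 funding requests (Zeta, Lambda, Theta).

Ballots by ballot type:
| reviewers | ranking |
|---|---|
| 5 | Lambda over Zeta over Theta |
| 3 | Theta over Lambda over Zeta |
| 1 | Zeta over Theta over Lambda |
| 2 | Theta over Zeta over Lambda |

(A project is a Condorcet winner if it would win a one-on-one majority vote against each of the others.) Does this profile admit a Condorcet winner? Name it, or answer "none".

Check each pair by majority over 11 ballots:
Zeta vs Lambda: Zeta is ranked higher on 1+2 = 3 ballots, Lambda on 8. Lambda wins 8–3.
Zeta vs Theta: Zeta preferred on 5+1 = 6 ballots; Zeta wins 6–5.
Lambda vs Theta: 5 to 6, Theta.
Every project loses at least once (Zeta loses to Lambda; Lambda loses to Theta; Theta loses to Zeta). The majority relation contains the cycle Zeta beats Theta beats Lambda beats Zeta, so there is no Condorcet winner.

none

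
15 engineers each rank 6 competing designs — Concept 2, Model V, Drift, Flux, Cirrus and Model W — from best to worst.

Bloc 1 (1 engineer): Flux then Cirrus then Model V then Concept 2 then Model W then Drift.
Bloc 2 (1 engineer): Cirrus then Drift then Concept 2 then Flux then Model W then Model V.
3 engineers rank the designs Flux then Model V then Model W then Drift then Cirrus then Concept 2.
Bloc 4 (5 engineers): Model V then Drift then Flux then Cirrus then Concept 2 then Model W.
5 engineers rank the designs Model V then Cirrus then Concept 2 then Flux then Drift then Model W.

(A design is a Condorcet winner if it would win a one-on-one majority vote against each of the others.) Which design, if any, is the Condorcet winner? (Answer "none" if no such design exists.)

Model V

Check each pair by majority over 15 ballots:
Concept 2 vs Model V: Model V, 14–1.
Concept 2 vs Drift: Concept 2 preferred on 1+5 = 6 ballots; Drift wins 9–6.
Concept 2 vs Flux: Flux wins 9–6.
Concept 2 vs Cirrus: 0 for Concept 2, 15 for Cirrus — Cirrus by 15–0.
Concept 2 vs Model W: Concept 2, 12–3.
Model V vs Drift: Model V wins 14–1.
Model V vs Flux: 5+5 = 10 for Model V, 5 for Flux — Model V by 10–5.
Model V vs Cirrus: Model V, 13–2.
Model V–Model W: Model V 14–1.
Drift vs Flux: 6 to 9, Flux.
Drift vs Cirrus: 3+5 = 8 for Drift, 7 for Cirrus — Drift by 8–7.
Drift vs Model W: Drift preferred on 1+5+5 = 11 ballots; Drift wins 11–4.
Flux–Cirrus: Flux 9–6.
Flux vs Model W: Flux preferred on 1+1+3+5+5 = 15 ballots; Flux wins 15–0.
Cirrus vs Model W: Cirrus, 12–3.
Model V defeats every rival head-to-head and is the Condorcet winner.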